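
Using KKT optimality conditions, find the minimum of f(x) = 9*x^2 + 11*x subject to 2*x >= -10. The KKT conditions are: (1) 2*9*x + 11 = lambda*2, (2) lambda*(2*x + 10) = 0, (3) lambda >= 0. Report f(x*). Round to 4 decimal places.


Step 1: Try lambda = 0 (constraint inactive).
Stationarity: 2*9*x + 11 = 0
x* = -11/(2*9) = -11/18 = -0.6111 (rounded; the exact value -11/18 is used below)
Check constraint: 2*-0.6111 = -1.2222 >= -10 -- satisfied.
Step 2: Compute optimal value.
f(x*) = 9*(-11/18)^2 + 11*(-11/18) = -3.3611


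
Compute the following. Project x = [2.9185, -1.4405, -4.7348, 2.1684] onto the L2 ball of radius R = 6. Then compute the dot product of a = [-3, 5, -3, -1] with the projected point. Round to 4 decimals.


Step 1: Compute ||x|| (intermediates to 6 decimals).
||x|| = sqrt(2.9185^2 + (-1.4405)^2 + (-4.7348)^2 + 2.1684^2) = 6.141089
Step 2: Project.
Since ||x|| > R, scale = R/||x|| = 6/6.141089 = 0.977025, proj(x) = scale * x
proj(x) = [2.851447, -1.407405, -4.626018, 2.118581]
Step 3: Dot product.
a^T * proj(x) = -3*2.851447 + 5*(-1.407405) - 3*(-4.626018) - 1*2.118581 = -3.8319


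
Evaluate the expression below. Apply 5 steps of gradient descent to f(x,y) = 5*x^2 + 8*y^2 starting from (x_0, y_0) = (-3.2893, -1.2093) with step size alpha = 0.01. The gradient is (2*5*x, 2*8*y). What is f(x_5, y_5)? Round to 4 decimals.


Gradient descent on f(x,y) = 5*x^2 + 8*y^2.
Starting point: (-3.2893, -1.2093), alpha = 0.01
Step 1: grad_x = 2*5*-3.2893 = -32.893, grad_y = 2*8*-1.2093 = -19.3488
  x_1 = -3.2893 - 0.01*-32.893 = -2.9604
  y_1 = -1.2093 - 0.01*-19.3488 = -1.0158
Step 2: grad_x = 2*5*-2.9604 = -29.6037, grad_y = 2*8*-1.0158 = -16.253
  x_2 = -2.9604 - 0.01*-29.6037 = -2.6643
  y_2 = -1.0158 - 0.01*-16.253 = -0.8533
Step 3: grad_x = 2*5*-2.6643 = -26.6433, grad_y = 2*8*-0.8533 = -13.6525
  x_3 = -2.6643 - 0.01*-26.6433 = -2.3979
  y_3 = -0.8533 - 0.01*-13.6525 = -0.7168
Step 4: grad_x = 2*5*-2.3979 = -23.979, grad_y = 2*8*-0.7168 = -11.4681
  x_4 = -2.3979 - 0.01*-23.979 = -2.1581
  y_4 = -0.7168 - 0.01*-11.4681 = -0.6021
Step 5: grad_x = 2*5*-2.1581 = -21.5811, grad_y = 2*8*-0.6021 = -9.6332
  x_5 = -2.1581 - 0.01*-21.5811 = -1.9423
  y_5 = -0.6021 - 0.01*-9.6332 = -0.5057
f(-1.9423, -0.5057) = 5*(-1.9423)^2 + 8*(-0.5057)^2 = 20.9088


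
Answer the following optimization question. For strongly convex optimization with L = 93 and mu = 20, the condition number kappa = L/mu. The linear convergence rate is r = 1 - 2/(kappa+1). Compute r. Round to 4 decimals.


Step 1: Compute the condition number.
kappa = L/mu = 93/20 = 4.65
Step 2: Compute the convergence rate.
r = 1 - 2/(kappa + 1) = 1 - 2*mu/(L + mu) = (L - mu)/(L + mu) = 73/113 = 0.646


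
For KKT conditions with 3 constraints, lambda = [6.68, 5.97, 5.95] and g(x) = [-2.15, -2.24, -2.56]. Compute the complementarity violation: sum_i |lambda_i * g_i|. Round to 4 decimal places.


KKT complementary slackness check:
lambda_1 * g_1 = 6.68 * -2.15 = -14.362
lambda_2 * g_2 = 5.97 * -2.24 = -13.3728
lambda_3 * g_3 = 5.95 * -2.56 = -15.232
Total violation = 14.362 + 13.3728 + 15.232 = 42.9668


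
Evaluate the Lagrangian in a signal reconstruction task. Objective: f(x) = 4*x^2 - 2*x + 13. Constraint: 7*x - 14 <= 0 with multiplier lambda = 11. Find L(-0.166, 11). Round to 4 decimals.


Step 1: Evaluate f(x).
f(-0.166) = 4*(-0.166)^2 - 2*(-0.166) + 13 = 13.4422
Step 2: Evaluate g(x).
g(-0.166) = 7*-0.166 - 14 = -15.162
Step 3: Compute Lagrangian.
L = 13.4422 + 11*-15.162 = -153.3398


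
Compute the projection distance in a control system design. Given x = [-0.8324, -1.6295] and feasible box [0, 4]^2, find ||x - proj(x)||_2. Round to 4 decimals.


Project each component onto [0, 4].
clip(-0.8324) = 0.0, clip(-1.6295) = 0.0
Projection = [0.0, 0.0]
Squared diffs: [0.6929, 2.6553]
Distance = sqrt(3.3482) = 1.8298


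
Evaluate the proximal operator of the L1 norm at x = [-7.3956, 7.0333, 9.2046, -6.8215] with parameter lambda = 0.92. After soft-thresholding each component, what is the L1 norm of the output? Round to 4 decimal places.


Soft-thresholding with lambda = 0.92:
prox(-7.3956) = sign(-7.3956)*max(|-7.3956| - 0.92, 0) = -6.4756
prox(7.0333) = sign(7.0333)*max(|7.0333| - 0.92, 0) = 6.1133
prox(9.2046) = sign(9.2046)*max(|9.2046| - 0.92, 0) = 8.2846
prox(-6.8215) = sign(-6.8215)*max(|-6.8215| - 0.92, 0) = -5.9015
prox(x) = [-6.4756, 6.1133, 8.2846, -5.9015]
||prox(x)||_1 = 6.4756 + 6.1133 + 8.2846 + 5.9015 = 26.775


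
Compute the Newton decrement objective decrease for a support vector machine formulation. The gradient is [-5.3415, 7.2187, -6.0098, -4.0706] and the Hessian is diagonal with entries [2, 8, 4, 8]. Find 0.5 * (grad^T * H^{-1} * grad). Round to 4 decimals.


Step 1: H is diagonal, so H^(-1) * g = [-2.6708, 0.9023, -1.5025, -0.5088].
Step 2: g^T H^(-1) g = sum_i g_i^2 / H_ii
  = (-5.3415)^2/2 + (7.2187)^2/8 + (-6.0098)^2/4 + (-4.0706)^2/8
  = 14.2658 + 6.5137 + 9.0294 + 2.0712 = 31.8802
Step 3: Objective decrease = 0.5 * g^T H^(-1) g = 15.9401


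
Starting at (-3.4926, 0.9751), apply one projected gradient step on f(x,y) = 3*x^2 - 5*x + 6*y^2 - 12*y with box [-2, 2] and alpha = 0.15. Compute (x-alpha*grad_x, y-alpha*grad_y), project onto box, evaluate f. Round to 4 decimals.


Step 1: Compute gradient at (-3.4926, 0.9751).
grad_x = 2*3*-3.4926 - 5 = -25.9556
grad_y = 2*6*0.9751 - 12 = -0.2988
Step 2: Gradient step.
x_raw = -3.4926 - 0.15*-25.9556 = 0.4007
y_raw = 0.9751 - 0.15*-0.2988 = 1.0199
Step 3: Project onto [-2, 2].
x_proj = clip(0.4007) = 0.4007
y_proj = clip(1.0199) = 1.0199
Step 4: Evaluate f.
f(0.4007, 1.0199) = -7.5195


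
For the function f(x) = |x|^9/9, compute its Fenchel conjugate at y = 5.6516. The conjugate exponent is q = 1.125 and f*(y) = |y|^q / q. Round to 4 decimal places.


The conjugate exponent q satisfies 1/p + 1/q = 1.
p = 9, so q = 9/(9 - 1) = 1.125
|y|^q = 5.6516^1.125 = 7.0177
f*(5.6516) = 7.0177 / 1.125 = 6.2379


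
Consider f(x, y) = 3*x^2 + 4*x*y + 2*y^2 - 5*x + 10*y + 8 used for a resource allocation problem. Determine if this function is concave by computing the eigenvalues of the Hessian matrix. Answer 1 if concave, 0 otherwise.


The Hessian of f(x,y) = 3*x^2 + 4*x*y + 2*y^2 - 5*x + 10*y + 8 is:
H = [[6, 4], [4, 4]]
Trace = 6 + 4 = 10
Determinant = 6*4 - (4)^2 = 8
Discriminant = (10)^2 - 4*8 = 68.0
Eigenvalues: lambda_1 = 0.8769, lambda_2 = 9.1231
The function is not concave.

0


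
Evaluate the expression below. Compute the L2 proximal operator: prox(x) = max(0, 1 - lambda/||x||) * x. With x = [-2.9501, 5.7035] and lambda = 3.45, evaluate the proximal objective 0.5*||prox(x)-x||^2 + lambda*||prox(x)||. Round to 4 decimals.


Step 1: Compute ||x||.
||x|| = 6.4213
Step 2: Compute scaling factor.
scale = max(0, 1 - 3.45/6.4213) = 0.4627
Step 3: prox(x) = [-1.3651, 2.6392]
||prox(x)|| = 2.9713
Step 4: Proximal objective.
0.5*||prox-x||^2 = 5.9513
lambda*||prox|| = 10.251
Total = 16.2022


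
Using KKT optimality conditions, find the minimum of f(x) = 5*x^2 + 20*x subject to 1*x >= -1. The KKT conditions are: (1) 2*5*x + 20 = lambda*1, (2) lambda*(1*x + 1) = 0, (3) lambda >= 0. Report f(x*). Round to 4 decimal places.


Step 1: Try lambda = 0 (constraint inactive).
x_unc = -20/(2*5) = -2.0
Check: 1*-2.0 = -2.0 < -1 -- violated!
Step 2: Constraint must be active: 1*x = -1
x* = -1/1 = -1.0
lambda = (2*5*(-1.0) + 20)/1 = 10.0
Step 3: Compute optimal value.
f(x*) = 5*(-1.0)^2 + 20*(-1.0) = -15.0


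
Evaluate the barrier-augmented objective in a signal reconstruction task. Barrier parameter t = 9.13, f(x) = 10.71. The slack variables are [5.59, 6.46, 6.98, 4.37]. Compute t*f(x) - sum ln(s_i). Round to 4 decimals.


Step 1: Compute log-barrier.
ln values: [1.721, 1.8656, 1.943, 1.4748]
phi = -(1.721 + 1.8656 + 1.943 + 1.4748) = -7.0044
Step 2: Compute augmented objective.
t*f(x) = 9.13*10.71 = 97.7823
Total = 97.7823 - 7.0044 = 90.7779


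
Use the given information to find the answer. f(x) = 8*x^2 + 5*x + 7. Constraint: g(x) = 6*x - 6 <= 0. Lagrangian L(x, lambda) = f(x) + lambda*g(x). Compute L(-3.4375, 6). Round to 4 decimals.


Step 1: Evaluate f(x).
f(-3.4375) = 8*(-3.4375)^2 + 5*(-3.4375) + 7 = 84.3438
Step 2: Evaluate g(x).
g(-3.4375) = 6*-3.4375 - 6 = -26.625
Step 3: Compute Lagrangian.
L = 84.3438 + 6*-26.625 = -75.4063


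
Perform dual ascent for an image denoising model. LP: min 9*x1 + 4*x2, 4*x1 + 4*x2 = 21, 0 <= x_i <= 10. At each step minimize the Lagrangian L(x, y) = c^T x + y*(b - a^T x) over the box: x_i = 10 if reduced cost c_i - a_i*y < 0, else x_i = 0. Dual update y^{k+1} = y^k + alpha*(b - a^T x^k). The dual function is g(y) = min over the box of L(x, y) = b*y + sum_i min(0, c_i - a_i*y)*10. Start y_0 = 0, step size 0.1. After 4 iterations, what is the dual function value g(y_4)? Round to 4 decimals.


Dual ascent for LP: min 9*x1 + 4*x2, 4*x1 + 4*x2 = 21, 0 <= x_i <= 10
Step 1: y^k = 0.0, reduced costs: (9.0, 4.0)
  x^k = (0.0, 0.0), subgradient = b - a^T x = 21.0
  y^{k+1} = 0.0 + 0.1*21.0 = 2.1
Step 2: y^k = 2.1, reduced costs: (0.6, -4.4)
  x^k = (0.0, 10.0), subgradient = b - a^T x = -19.0
  y^{k+1} = 2.1 + 0.1*-19.0 = 0.2
Step 3: y^k = 0.2, reduced costs: (8.2, 3.2)
  x^k = (0.0, 0.0), subgradient = b - a^T x = 21.0
  y^{k+1} = 0.2 + 0.1*21.0 = 2.3
Step 4: y^k = 2.3, reduced costs: (-0.2, -5.2)
  x^k = (10.0, 10.0), subgradient = b - a^T x = -59.0
  y^{k+1} = 2.3 + 0.1*-59.0 = -3.6
Dual objective at y_4 = -3.6: reduced costs (23.4, 18.4), box minimizer x = (0.0, 0.0)
g(y_4) = b*y + (c1 - a1*y)*x1 + (c2 - a2*y)*x2 = 21*(-3.6) + 23.4*0.0 + 18.4*0.0 = -75.6 + 0.0 + 0.0 = -75.6


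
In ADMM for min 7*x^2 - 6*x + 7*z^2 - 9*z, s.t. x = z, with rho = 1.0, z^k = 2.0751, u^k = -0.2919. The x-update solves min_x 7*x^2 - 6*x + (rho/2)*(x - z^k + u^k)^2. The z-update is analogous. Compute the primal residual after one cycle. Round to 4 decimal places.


ADMM iteration with rho = 1.0, z^k = 2.0751, u^k = -0.2919
Step 1: x-update.
Minimize 7*x^2 - 6*x + (1.0/2)*(x - 2.0751 - 0.2919)^2
FOC: (2*7 + 1.0)*x = 6 + 1.0*(2.0751 + 0.2919)
x^{k+1} = 0.5578
Step 2: z-update.
Minimize 7*z^2 - 9*z + (1.0/2)*(0.5578 - z - 0.2919)^2
FOC: (2*7 + 1.0)*z = 9 + 1.0*(0.5578 - 0.2919)
z^{k+1} = 0.6177
Step 3: u-update.
u^{k+1} = -0.2919 + 0.5578 - 0.6177 = -0.3518
Step 4: Primal residual = |0.5578 - 0.6177| = 0.0599


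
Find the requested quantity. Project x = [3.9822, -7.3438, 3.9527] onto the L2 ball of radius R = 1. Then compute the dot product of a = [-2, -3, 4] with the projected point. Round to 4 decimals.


Step 1: Compute ||x|| (intermediates to 6 decimals).
||x|| = sqrt(3.9822^2 + (-7.3438)^2 + 3.9527^2) = 9.241924
Step 2: Project.
Since ||x|| > R, scale = R/||x|| = 1/9.241924 = 0.108203, proj(x) = scale * x
proj(x) = [0.430886, -0.794621, 0.427694]
Step 3: Dot product.
a^T * proj(x) = -2*0.430886 - 3*(-0.794621) + 4*0.427694 = 3.2329


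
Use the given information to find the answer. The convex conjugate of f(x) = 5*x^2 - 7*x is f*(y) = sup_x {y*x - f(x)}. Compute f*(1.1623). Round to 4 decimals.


f*(y) = sup_x {y*x - a*x^2 - b*x} = sup_x {(y-b)*x - a*x^2}
FOC: (y - b) - 2a*x = 0 => x* = (y - b)/(2a)
x* = (1.1623 + 7)/(2*5) = 0.8162
f*(1.1623) = (y-b)^2/(4a) = (1.1623 + 7)^2/(4*5)
= 66.6231/20 = 3.3312


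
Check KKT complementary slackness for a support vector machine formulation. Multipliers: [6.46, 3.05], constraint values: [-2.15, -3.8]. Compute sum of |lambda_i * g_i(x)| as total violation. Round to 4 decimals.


KKT complementary slackness check:
lambda_1 * g_1 = 6.46 * -2.15 = -13.889
lambda_2 * g_2 = 3.05 * -3.8 = -11.59
Total violation = 13.889 + 11.59 = 25.479


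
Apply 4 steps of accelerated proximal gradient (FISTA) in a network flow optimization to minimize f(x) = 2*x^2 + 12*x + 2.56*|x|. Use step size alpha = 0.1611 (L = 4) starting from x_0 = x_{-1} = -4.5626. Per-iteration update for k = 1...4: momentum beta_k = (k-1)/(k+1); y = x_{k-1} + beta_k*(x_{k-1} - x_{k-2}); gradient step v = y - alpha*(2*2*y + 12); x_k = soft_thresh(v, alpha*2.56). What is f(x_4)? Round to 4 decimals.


FISTA on f(x) = 2*x^2 + 12*x + 2.56*|x|
L = 4, alpha = 0.1611
Iteration 1: beta = 0.0, y = -4.5626 + 0.0*(-4.5626 + 4.5626) = -4.5626
  grad(y) = -6.2504, v = y - alpha*grad = -3.5557
  prox(v) = soft_thresh(-3.5557, 0.4124) = -3.1432
Iteration 2: beta = 0.3333, y = -3.1432 + 0.3333*(-3.1432 + 4.5626) = -2.6701
  grad(y) = 1.3195, v = y - alpha*grad = -2.8827
  prox(v) = soft_thresh(-2.8827, 0.4124) = -2.4703
Iteration 3: beta = 0.5, y = -2.4703 + 0.5*(-2.4703 + 3.1432) = -2.1338
  grad(y) = 3.4648, v = y - alpha*grad = -2.692
  prox(v) = soft_thresh(-2.692, 0.4124) = -2.2796
Iteration 4: beta = 0.6, y = -2.2796 + 0.6*(-2.2796 + 2.4703) = -2.1651
  grad(y) = 3.3395, v = y - alpha*grad = -2.7031
  prox(v) = soft_thresh(-2.7031, 0.4124) = -2.2907
f(x_4) = 2*(-2.2907)^2 + 12*(-2.2907) + 2.56*|-2.2907| = -11.1296


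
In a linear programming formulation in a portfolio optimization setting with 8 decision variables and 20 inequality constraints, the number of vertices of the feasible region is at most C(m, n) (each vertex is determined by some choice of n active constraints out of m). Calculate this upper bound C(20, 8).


Each vertex corresponds to some choice of n active constraints out of m, so the number of vertices is at most C(m, n) = m! / (n!(m-n)!).
m = 20, n = 8
Numerator: 20 * 19 * 18 * 17 * 16 * 15 * 14 * 13
Denominator: 8! = 40320
C(20, 8) = 125970


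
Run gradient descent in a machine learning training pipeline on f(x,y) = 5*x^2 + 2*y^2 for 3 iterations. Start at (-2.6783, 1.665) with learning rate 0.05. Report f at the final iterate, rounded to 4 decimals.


Gradient descent on f(x,y) = 5*x^2 + 2*y^2.
Starting point: (-2.6783, 1.665), alpha = 0.05
Step 1: grad_x = 2*5*-2.6783 = -26.783, grad_y = 2*2*1.665 = 6.66
  x_1 = -2.6783 - 0.05*-26.783 = -1.3392
  y_1 = 1.665 - 0.05*6.66 = 1.332
Step 2: grad_x = 2*5*-1.3392 = -13.3915, grad_y = 2*2*1.332 = 5.328
  x_2 = -1.3392 - 0.05*-13.3915 = -0.6696
  y_2 = 1.332 - 0.05*5.328 = 1.0656
Step 3: grad_x = 2*5*-0.6696 = -6.6958, grad_y = 2*2*1.0656 = 4.2624
  x_3 = -0.6696 - 0.05*-6.6958 = -0.3348
  y_3 = 1.0656 - 0.05*4.2624 = 0.8525
f(-0.3348, 0.8525) = 5*(-0.3348)^2 + 2*0.8525^2 = 2.0139


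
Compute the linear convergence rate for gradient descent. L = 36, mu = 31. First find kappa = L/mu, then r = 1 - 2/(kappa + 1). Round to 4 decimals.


Step 1: Compute the condition number.
kappa = L/mu = 36/31 = 1.1613
Step 2: Compute the convergence rate.
r = 1 - 2/(kappa + 1) = 1 - 2*mu/(L + mu) = (L - mu)/(L + mu) = 5/67 = 0.0746


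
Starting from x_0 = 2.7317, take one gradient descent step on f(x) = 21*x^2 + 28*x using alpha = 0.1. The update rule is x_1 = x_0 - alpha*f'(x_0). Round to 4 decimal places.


We compute the gradient at x_0 and apply the update.
f'(x) = 42*x + 28
f'(2.7317) = 42*2.7317 + 28 = 142.7314
x_1 = 2.7317 - 0.1*142.7314 = -11.5414


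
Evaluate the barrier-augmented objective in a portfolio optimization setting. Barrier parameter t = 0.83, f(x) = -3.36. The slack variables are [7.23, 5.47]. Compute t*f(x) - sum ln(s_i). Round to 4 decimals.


Step 1: Compute log-barrier.
ln values: [1.9782, 1.6993]
phi = -(1.9782 + 1.6993) = -3.6775
Step 2: Compute augmented objective.
t*f(x) = 0.83*-3.36 = -2.7888
Total = -2.7888 - 3.6775 = -6.4663


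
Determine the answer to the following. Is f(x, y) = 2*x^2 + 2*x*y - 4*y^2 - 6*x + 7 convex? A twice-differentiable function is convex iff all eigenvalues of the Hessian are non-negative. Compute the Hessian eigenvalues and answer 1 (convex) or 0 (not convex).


The Hessian of f(x,y) = 2*x^2 + 2*x*y - 4*y^2 - 6*x + 7 is:
H = [[4, 2], [2, -8]]
Trace = 4 - 8 = -4
Determinant = 4*-8 - (2)^2 = -36
Discriminant = (-4)^2 - 4*-36 = 160.0
Eigenvalues: lambda_1 = -8.3246, lambda_2 = 4.3246
The function is not convex.

0


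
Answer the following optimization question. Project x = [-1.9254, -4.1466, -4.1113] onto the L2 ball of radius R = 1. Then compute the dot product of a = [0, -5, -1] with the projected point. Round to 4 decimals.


Step 1: Compute ||x|| (intermediates to 6 decimals).
||x|| = sqrt((-1.9254)^2 + (-4.1466)^2 + (-4.1113)^2) = 6.148516
Step 2: Project.
Since ||x|| > R, scale = R/||x|| = 1/6.148516 = 0.162641, proj(x) = scale * x
proj(x) = [-0.313149, -0.674407, -0.668666]
Step 3: Dot product.
a^T * proj(x) = 0*(-0.313149) - 5*(-0.674407) - 1*(-0.668666) = 4.0407


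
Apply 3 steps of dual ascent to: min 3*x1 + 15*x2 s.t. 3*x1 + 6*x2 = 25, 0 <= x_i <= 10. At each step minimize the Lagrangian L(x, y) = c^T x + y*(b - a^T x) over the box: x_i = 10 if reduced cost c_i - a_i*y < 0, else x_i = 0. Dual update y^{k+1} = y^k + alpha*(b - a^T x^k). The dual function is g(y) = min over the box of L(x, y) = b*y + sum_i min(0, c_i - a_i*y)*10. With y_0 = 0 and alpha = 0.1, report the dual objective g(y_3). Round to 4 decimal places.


Dual ascent for LP: min 3*x1 + 15*x2, 3*x1 + 6*x2 = 25, 0 <= x_i <= 10
Step 1: y^k = 0.0, reduced costs: (3.0, 15.0)
  x^k = (0.0, 0.0), subgradient = b - a^T x = 25.0
  y^{k+1} = 0.0 + 0.1*25.0 = 2.5
Step 2: y^k = 2.5, reduced costs: (-4.5, 0.0)
  x^k = (10.0, 0.0), subgradient = b - a^T x = -5.0
  y^{k+1} = 2.5 + 0.1*-5.0 = 2.0
Step 3: y^k = 2.0, reduced costs: (-3.0, 3.0)
  x^k = (10.0, 0.0), subgradient = b - a^T x = -5.0
  y^{k+1} = 2.0 + 0.1*-5.0 = 1.5
Dual objective at y_3 = 1.5: reduced costs (-1.5, 6.0), box minimizer x = (10.0, 0.0)
g(y_3) = b*y + (c1 - a1*y)*x1 + (c2 - a2*y)*x2 = 25*1.5 + (-1.5)*10.0 + 6.0*0.0 = 37.5 - 15.0 + 0.0 = 22.5


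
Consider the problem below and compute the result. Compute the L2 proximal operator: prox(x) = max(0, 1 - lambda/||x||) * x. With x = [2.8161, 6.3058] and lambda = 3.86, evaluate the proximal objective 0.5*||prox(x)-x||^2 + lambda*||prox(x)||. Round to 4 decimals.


Step 1: Compute ||x||.
||x|| = 6.9061
Step 2: Compute scaling factor.
scale = max(0, 1 - 3.86/6.9061) = 0.4411
Step 3: prox(x) = [1.2421, 2.7813]
||prox(x)|| = 3.0461
Step 4: Proximal objective.
0.5*||prox-x||^2 = 7.4498
lambda*||prox|| = 11.7579
Total = 19.2076


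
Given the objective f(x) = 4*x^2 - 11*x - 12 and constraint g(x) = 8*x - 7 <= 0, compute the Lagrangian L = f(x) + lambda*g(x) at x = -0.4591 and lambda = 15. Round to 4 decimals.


Step 1: Evaluate f(x).
f(-0.4591) = 4*(-0.4591)^2 - 11*(-0.4591) - 12 = -6.1068
Step 2: Evaluate g(x).
g(-0.4591) = 8*-0.4591 - 7 = -10.6728
Step 3: Compute Lagrangian.
L = -6.1068 + 15*-10.6728 = -166.1988


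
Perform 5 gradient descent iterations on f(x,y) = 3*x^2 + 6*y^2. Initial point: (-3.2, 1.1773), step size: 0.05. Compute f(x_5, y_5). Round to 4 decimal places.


Gradient descent on f(x,y) = 3*x^2 + 6*y^2.
Starting point: (-3.2, 1.1773), alpha = 0.05
Step 1: grad_x = 2*3*-3.2 = -19.2, grad_y = 2*6*1.1773 = 14.1276
  x_1 = -3.2 - 0.05*-19.2 = -2.24
  y_1 = 1.1773 - 0.05*14.1276 = 0.4709
Step 2: grad_x = 2*3*-2.24 = -13.44, grad_y = 2*6*0.4709 = 5.651
  x_2 = -2.24 - 0.05*-13.44 = -1.568
  y_2 = 0.4709 - 0.05*5.651 = 0.1884
Step 3: grad_x = 2*3*-1.568 = -9.408, grad_y = 2*6*0.1884 = 2.2604
  x_3 = -1.568 - 0.05*-9.408 = -1.0976
  y_3 = 0.1884 - 0.05*2.2604 = 0.0753
Step 4: grad_x = 2*3*-1.0976 = -6.5856, grad_y = 2*6*0.0753 = 0.9042
  x_4 = -1.0976 - 0.05*-6.5856 = -0.7683
  y_4 = 0.0753 - 0.05*0.9042 = 0.0301
Step 5: grad_x = 2*3*-0.7683 = -4.6099, grad_y = 2*6*0.0301 = 0.3617
  x_5 = -0.7683 - 0.05*-4.6099 = -0.5378
  y_5 = 0.0301 - 0.05*0.3617 = 0.0121
f(-0.5378, 0.0121) = 3*(-0.5378)^2 + 6*0.0121^2 = 0.8686


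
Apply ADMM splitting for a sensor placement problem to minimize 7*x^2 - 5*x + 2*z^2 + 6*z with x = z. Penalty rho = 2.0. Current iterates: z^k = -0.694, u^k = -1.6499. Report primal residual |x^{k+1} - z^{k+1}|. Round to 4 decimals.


ADMM iteration with rho = 2.0, z^k = -0.694, u^k = -1.6499
Step 1: x-update.
Minimize 7*x^2 - 5*x + (2.0/2)*(x + 0.694 - 1.6499)^2
FOC: (2*7 + 2.0)*x = 5 + 2.0*(-0.694 + 1.6499)
x^{k+1} = 0.432
Step 2: z-update.
Minimize 2*z^2 + 6*z + (2.0/2)*(0.432 - z - 1.6499)^2
FOC: (2*2 + 2.0)*z = -6 + 2.0*(0.432 - 1.6499)
z^{k+1} = -1.406
Step 3: u-update.
u^{k+1} = -1.6499 + 0.432 + 1.406 = 0.1881
Step 4: Primal residual = |0.432 + 1.406| = 1.838


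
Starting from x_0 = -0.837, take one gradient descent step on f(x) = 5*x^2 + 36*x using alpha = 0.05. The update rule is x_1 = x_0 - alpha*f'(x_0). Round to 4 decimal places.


We compute the gradient at x_0 and apply the update.
f'(x) = 10*x + 36
f'(-0.837) = 10*-0.837 + 36 = 27.63
x_1 = -0.837 - 0.05*27.63 = -2.2185


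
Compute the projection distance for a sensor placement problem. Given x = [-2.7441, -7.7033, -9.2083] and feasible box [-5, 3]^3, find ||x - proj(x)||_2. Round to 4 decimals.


Project each component onto [-5, 3].
clip(-2.7441) = -2.7441, clip(-7.7033) = -5.0, clip(-9.2083) = -5.0
Projection = [-2.7441, -5.0, -5.0]
Squared diffs: [0.0, 7.3078, 17.7098]
Distance = sqrt(25.0176) = 5.0018


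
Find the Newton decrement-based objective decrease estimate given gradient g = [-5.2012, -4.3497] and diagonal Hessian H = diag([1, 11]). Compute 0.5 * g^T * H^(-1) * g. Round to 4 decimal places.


Step 1: H is diagonal, so H^(-1) * g = [-5.2012, -0.3954].
Step 2: g^T H^(-1) g = sum_i g_i^2 / H_ii
  = (-5.2012)^2/1 + (-4.3497)^2/11
  = 27.0525 + 1.72 = 28.7725
Step 3: Objective decrease = 0.5 * g^T H^(-1) g = 14.3862


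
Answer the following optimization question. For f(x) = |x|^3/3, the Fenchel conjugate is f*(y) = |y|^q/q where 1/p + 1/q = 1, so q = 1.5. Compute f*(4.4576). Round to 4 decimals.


The conjugate exponent q satisfies 1/p + 1/q = 1.
p = 3, so q = 3/(3 - 1) = 1.5
|y|^q = 4.4576^1.5 = 9.4113
f*(4.4576) = 9.4113 / 1.5 = 6.2742


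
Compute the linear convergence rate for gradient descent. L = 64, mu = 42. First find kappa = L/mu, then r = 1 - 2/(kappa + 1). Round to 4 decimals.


Step 1: Compute the condition number.
kappa = L/mu = 64/42 = 1.5238
Step 2: Compute the convergence rate.
r = 1 - 2/(kappa + 1) = 1 - 2*mu/(L + mu) = (L - mu)/(L + mu) = 22/106 = 0.2075


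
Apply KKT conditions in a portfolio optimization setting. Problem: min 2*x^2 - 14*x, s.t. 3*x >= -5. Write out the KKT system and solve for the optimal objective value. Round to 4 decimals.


Step 1: Try lambda = 0 (constraint inactive).
Stationarity: 2*2*x - 14 = 0
x* = 14/(2*2) = 3.5
Check constraint: 3*3.5 = 10.5 >= -5 -- satisfied.
Step 2: Compute optimal value.
f(x*) = 2*3.5^2 - 14*3.5 = -24.5


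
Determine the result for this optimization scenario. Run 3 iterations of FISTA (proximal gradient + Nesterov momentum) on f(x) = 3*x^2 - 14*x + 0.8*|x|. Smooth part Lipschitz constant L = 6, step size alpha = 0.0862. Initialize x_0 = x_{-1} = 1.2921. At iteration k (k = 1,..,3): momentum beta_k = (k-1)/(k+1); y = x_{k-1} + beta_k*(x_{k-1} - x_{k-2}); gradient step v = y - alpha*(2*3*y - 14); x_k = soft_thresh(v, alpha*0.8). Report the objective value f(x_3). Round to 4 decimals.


FISTA on f(x) = 3*x^2 - 14*x + 0.8*|x|
L = 6, alpha = 0.0862
Iteration 1: beta = 0.0, y = 1.2921 + 0.0*(1.2921 - 1.2921) = 1.2921
  grad(y) = -6.2474, v = y - alpha*grad = 1.8306
  prox(v) = soft_thresh(1.8306, 0.069) = 1.7617
Iteration 2: beta = 0.3333, y = 1.7617 + 0.3333*(1.7617 - 1.2921) = 1.9182
  grad(y) = -2.4909, v = y - alpha*grad = 2.1329
  prox(v) = soft_thresh(2.1329, 0.069) = 2.0639
Iteration 3: beta = 0.5, y = 2.0639 + 0.5*(2.0639 - 1.7617) = 2.2151
  grad(y) = -0.7095, v = y - alpha*grad = 2.2762
  prox(v) = soft_thresh(2.2762, 0.069) = 2.2073
f(x_3) = 3*2.2073^2 - 14*2.2073 + 0.8*|2.2073| = -14.5198


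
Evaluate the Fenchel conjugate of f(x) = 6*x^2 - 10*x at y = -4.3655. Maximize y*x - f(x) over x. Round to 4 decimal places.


f*(y) = sup_x {y*x - a*x^2 - b*x} = sup_x {(y-b)*x - a*x^2}
FOC: (y - b) - 2a*x = 0 => x* = (y - b)/(2a)
x* = (-4.3655 + 10)/(2*6) = 0.4695
f*(-4.3655) = (y-b)^2/(4a) = (-4.3655 + 10)^2/(4*6)
= 31.7476/24 = 1.3228


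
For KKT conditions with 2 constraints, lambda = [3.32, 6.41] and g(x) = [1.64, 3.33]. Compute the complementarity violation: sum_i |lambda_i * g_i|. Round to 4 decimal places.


KKT complementary slackness check:
lambda_1 * g_1 = 3.32 * 1.64 = 5.4448
lambda_2 * g_2 = 6.41 * 3.33 = 21.3453
Total violation = 5.4448 + 21.3453 = 26.7901


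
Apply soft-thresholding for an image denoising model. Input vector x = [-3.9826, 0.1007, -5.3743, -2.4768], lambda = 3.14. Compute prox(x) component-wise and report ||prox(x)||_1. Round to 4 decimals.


Soft-thresholding with lambda = 3.14:
prox(-3.9826) = sign(-3.9826)*max(|-3.9826| - 3.14, 0) = -0.8426
prox(0.1007) = sign(0.1007)*max(|0.1007| - 3.14, 0) = 0.0
prox(-5.3743) = sign(-5.3743)*max(|-5.3743| - 3.14, 0) = -2.2343
prox(-2.4768) = sign(-2.4768)*max(|-2.4768| - 3.14, 0) = 0.0
prox(x) = [-0.8426, 0.0, -2.2343, 0.0]
||prox(x)||_1 = 0.8426 + 0.0 + 2.2343 + 0.0 = 3.0769


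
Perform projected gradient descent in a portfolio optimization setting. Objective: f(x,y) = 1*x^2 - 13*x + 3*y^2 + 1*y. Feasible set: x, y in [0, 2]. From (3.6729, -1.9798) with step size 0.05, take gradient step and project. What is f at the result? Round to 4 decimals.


Step 1: Compute gradient at (3.6729, -1.9798).
grad_x = 2*1*3.6729 - 13 = -5.6542
grad_y = 2*3*-1.9798 + 1 = -10.8788
Step 2: Gradient step.
x_raw = 3.6729 - 0.05*-5.6542 = 3.9556
y_raw = -1.9798 - 0.05*-10.8788 = -1.4359
Step 3: Project onto [0, 2].
x_proj = clip(3.9556) = 2.0
y_proj = clip(-1.4359) = 0.0
Step 4: Evaluate f.
f(2.0, 0.0) = -22.0


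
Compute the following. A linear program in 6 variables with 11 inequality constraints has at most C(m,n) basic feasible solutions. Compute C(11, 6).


Each vertex corresponds to some choice of n active constraints out of m, so the number of vertices is at most C(m, n) = m! / (n!(m-n)!).
m = 11, n = 6
Numerator: 11 * 10 * 9 * 8 * 7 * 6
Denominator: 6! = 720
C(11, 6) = 462


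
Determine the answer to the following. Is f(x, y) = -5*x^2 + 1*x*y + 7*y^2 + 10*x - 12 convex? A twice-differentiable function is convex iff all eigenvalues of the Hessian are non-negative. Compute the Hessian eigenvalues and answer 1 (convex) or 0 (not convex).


The Hessian of f(x,y) = -5*x^2 + 1*x*y + 7*y^2 + 10*x - 12 is:
H = [[-10, 1], [1, 14]]
Trace = -10 + 14 = 4
Determinant = -10*14 - (1)^2 = -141
Discriminant = (4)^2 - 4*-141 = 580.0
Eigenvalues: lambda_1 = -10.0416, lambda_2 = 14.0416
The function is not convex.

0


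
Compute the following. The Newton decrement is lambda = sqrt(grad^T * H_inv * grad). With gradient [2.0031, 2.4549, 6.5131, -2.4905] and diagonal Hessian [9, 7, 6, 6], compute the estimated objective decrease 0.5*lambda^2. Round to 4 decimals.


Step 1: H is diagonal, so H^(-1) * g = [0.2226, 0.3507, 1.0855, -0.4151].
Step 2: g^T H^(-1) g = sum_i g_i^2 / H_ii
  = (2.0031)^2/9 + (2.4549)^2/7 + (6.5131)^2/6 + (-2.4905)^2/6
  = 0.4458 + 0.8609 + 7.0701 + 1.0338 = 9.4106
Step 3: Objective decrease = 0.5 * g^T H^(-1) g = 4.7053


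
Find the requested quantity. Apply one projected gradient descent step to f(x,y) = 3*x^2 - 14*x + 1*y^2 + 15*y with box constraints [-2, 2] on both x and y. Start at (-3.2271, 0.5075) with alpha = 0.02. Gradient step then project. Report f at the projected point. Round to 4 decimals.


Step 1: Compute gradient at (-3.2271, 0.5075).
grad_x = 2*3*-3.2271 - 14 = -33.3626
grad_y = 2*1*0.5075 + 15 = 16.015
Step 2: Gradient step.
x_raw = -3.2271 - 0.02*-33.3626 = -2.5598
y_raw = 0.5075 - 0.02*16.015 = 0.1872
Step 3: Project onto [-2, 2].
x_proj = clip(-2.5598) = -2.0
y_proj = clip(0.1872) = 0.1872
Step 4: Evaluate f.
f(-2.0, 0.1872) = 42.843


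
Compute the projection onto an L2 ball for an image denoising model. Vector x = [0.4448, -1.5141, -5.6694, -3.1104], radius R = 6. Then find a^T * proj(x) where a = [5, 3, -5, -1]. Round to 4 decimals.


Step 1: Compute ||x|| (intermediates to 6 decimals).
||x|| = sqrt(0.4448^2 + (-1.5141)^2 + (-5.6694)^2 + (-3.1104)^2) = 6.656353
Step 2: Project.
Since ||x|| > R, scale = R/||x|| = 6/6.656353 = 0.901395, proj(x) = scale * x
proj(x) = [0.40094, -1.364802, -5.110369, -2.803699]
Step 3: Dot product.
a^T * proj(x) = 5*0.40094 + 3*(-1.364802) - 5*(-5.110369) - 1*(-2.803699) = 26.2658


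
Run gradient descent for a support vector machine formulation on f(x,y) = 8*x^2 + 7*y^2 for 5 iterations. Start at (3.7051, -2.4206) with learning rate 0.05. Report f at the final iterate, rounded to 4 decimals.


Gradient descent on f(x,y) = 8*x^2 + 7*y^2.
Starting point: (3.7051, -2.4206), alpha = 0.05
Step 1: grad_x = 2*8*3.7051 = 59.2816, grad_y = 2*7*-2.4206 = -33.8884
  x_1 = 3.7051 - 0.05*59.2816 = 0.741
  y_1 = -2.4206 - 0.05*-33.8884 = -0.7262
Step 2: grad_x = 2*8*0.741 = 11.8563, grad_y = 2*7*-0.7262 = -10.1665
  x_2 = 0.741 - 0.05*11.8563 = 0.1482
  y_2 = -0.7262 - 0.05*-10.1665 = -0.2179
Step 3: grad_x = 2*8*0.1482 = 2.3713, grad_y = 2*7*-0.2179 = -3.05
  x_3 = 0.1482 - 0.05*2.3713 = 0.0296
  y_3 = -0.2179 - 0.05*-3.05 = -0.0654
Step 4: grad_x = 2*8*0.0296 = 0.4743, grad_y = 2*7*-0.0654 = -0.915
  x_4 = 0.0296 - 0.05*0.4743 = 0.0059
  y_4 = -0.0654 - 0.05*-0.915 = -0.0196
Step 5: grad_x = 2*8*0.0059 = 0.0949, grad_y = 2*7*-0.0196 = -0.2745
  x_5 = 0.0059 - 0.05*0.0949 = 0.0012
  y_5 = -0.0196 - 0.05*-0.2745 = -0.0059
f(0.0012, -0.0059) = 8*0.0012^2 + 7*(-0.0059)^2 = 0.0003


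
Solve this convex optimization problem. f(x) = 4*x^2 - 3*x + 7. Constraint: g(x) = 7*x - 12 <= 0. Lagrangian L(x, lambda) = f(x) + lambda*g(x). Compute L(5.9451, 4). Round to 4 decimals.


Step 1: Evaluate f(x).
f(5.9451) = 4*5.9451^2 - 3*5.9451 + 7 = 130.5416
Step 2: Evaluate g(x).
g(5.9451) = 7*5.9451 - 12 = 29.6157
Step 3: Compute Lagrangian.
L = 130.5416 + 4*29.6157 = 249.0044


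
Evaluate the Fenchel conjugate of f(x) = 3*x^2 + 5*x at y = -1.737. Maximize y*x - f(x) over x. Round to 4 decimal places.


f*(y) = sup_x {y*x - a*x^2 - b*x} = sup_x {(y-b)*x - a*x^2}
FOC: (y - b) - 2a*x = 0 => x* = (y - b)/(2a)
x* = (-1.737 - 5)/(2*3) = -1.1228
f*(-1.737) = (y-b)^2/(4a) = (-1.737 - 5)^2/(4*3)
= 45.3872/12 = 3.7823


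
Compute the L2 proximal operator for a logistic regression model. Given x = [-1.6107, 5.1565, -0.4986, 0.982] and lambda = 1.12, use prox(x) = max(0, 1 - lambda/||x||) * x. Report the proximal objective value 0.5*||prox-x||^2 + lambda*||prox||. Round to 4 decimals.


Step 1: Compute ||x||.
||x|| = 5.5133
Step 2: Compute scaling factor.
scale = max(0, 1 - 1.12/5.5133) = 0.7969
Step 3: prox(x) = [-1.2835, 4.109, -0.3973, 0.7825]
||prox(x)|| = 4.3933
Step 4: Proximal objective.
0.5*||prox-x||^2 = 0.6272
lambda*||prox|| = 4.9205
Total = 5.5477


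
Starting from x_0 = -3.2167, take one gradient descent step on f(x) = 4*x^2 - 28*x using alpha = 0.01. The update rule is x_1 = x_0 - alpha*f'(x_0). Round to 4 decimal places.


We compute the gradient at x_0 and apply the update.
f'(x) = 8*x - 28
f'(-3.2167) = 8*-3.2167 - 28 = -53.7336
x_1 = -3.2167 - 0.01*-53.7336 = -2.6794


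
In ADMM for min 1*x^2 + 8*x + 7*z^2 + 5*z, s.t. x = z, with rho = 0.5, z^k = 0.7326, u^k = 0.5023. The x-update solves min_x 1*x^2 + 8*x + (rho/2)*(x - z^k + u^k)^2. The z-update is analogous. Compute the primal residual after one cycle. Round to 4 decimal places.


ADMM iteration with rho = 0.5, z^k = 0.7326, u^k = 0.5023
Step 1: x-update.
Minimize 1*x^2 + 8*x + (0.5/2)*(x - 0.7326 + 0.5023)^2
FOC: (2*1 + 0.5)*x = -8 + 0.5*(0.7326 - 0.5023)
x^{k+1} = -3.1539
Step 2: z-update.
Minimize 7*z^2 + 5*z + (0.5/2)*(-3.1539 - z + 0.5023)^2
FOC: (2*7 + 0.5)*z = -5 + 0.5*(-3.1539 + 0.5023)
z^{k+1} = -0.4363
Step 3: u-update.
u^{k+1} = 0.5023 - 3.1539 + 0.4363 = -2.2154
Step 4: Primal residual = |-3.1539 + 0.4363| = 2.7177


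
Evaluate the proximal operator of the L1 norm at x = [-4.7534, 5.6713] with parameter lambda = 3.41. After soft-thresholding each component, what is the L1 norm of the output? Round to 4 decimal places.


Soft-thresholding with lambda = 3.41:
prox(-4.7534) = sign(-4.7534)*max(|-4.7534| - 3.41, 0) = -1.3434
prox(5.6713) = sign(5.6713)*max(|5.6713| - 3.41, 0) = 2.2613
prox(x) = [-1.3434, 2.2613]
||prox(x)||_1 = 1.3434 + 2.2613 = 3.6047


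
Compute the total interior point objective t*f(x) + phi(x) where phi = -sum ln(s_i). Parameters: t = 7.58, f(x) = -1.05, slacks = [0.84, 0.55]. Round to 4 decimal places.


Step 1: Compute log-barrier.
ln values: [-0.1744, -0.5978]
phi = -(-0.1744 - 0.5978) = 0.7722
Step 2: Compute augmented objective.
t*f(x) = 7.58*-1.05 = -7.959
Total = -7.959 + 0.7722 = -7.1868


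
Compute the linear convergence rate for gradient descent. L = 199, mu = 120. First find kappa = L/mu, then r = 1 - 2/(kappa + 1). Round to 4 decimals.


Step 1: Compute the condition number.
kappa = L/mu = 199/120 = 1.6583
Step 2: Compute the convergence rate.
r = 1 - 2/(kappa + 1) = 1 - 2*mu/(L + mu) = (L - mu)/(L + mu) = 79/319 = 0.2476


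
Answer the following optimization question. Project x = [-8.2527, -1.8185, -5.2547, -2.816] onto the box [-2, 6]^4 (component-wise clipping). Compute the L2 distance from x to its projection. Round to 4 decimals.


Project each component onto [-2, 6].
clip(-8.2527) = -2.0, clip(-1.8185) = -1.8185, clip(-5.2547) = -2.0, clip(-2.816) = -2.0
Projection = [-2.0, -1.8185, -2.0, -2.0]
Squared diffs: [39.0963, 0.0, 10.5931, 0.6659]
Distance = sqrt(50.3553) = 7.0961


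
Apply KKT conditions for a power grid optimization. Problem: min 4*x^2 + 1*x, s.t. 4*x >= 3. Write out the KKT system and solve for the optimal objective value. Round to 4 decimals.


Step 1: Try lambda = 0 (constraint inactive).
x_unc = -1/(2*4) = -0.125
Check: 4*-0.125 = -0.5 < 3 -- violated!
Step 2: Constraint must be active: 4*x = 3
x* = 3/4 = 0.75
lambda = (2*4*0.75 + 1)/4 = 1.75
Step 3: Compute optimal value.
f(x*) = 4*0.75^2 + 1*0.75 = 3.0


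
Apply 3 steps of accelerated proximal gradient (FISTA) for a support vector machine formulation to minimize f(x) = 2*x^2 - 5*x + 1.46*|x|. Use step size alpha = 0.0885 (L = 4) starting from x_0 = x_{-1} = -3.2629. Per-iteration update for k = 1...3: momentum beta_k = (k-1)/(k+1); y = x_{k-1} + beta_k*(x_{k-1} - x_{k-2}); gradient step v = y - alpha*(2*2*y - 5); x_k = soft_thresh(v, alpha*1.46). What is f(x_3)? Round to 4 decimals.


FISTA on f(x) = 2*x^2 - 5*x + 1.46*|x|
L = 4, alpha = 0.0885
Iteration 1: beta = 0.0, y = -3.2629 + 0.0*(-3.2629 + 3.2629) = -3.2629
  grad(y) = -18.0516, v = y - alpha*grad = -1.6653
  prox(v) = soft_thresh(-1.6653, 0.1292) = -1.5361
Iteration 2: beta = 0.3333, y = -1.5361 + 0.3333*(-1.5361 + 3.2629) = -0.9605
  grad(y) = -8.8421, v = y - alpha*grad = -0.178
  prox(v) = soft_thresh(-0.178, 0.1292) = -0.0488
Iteration 3: beta = 0.5, y = -0.0488 + 0.5*(-0.0488 + 1.5361) = 0.6949
  grad(y) = -2.2205, v = y - alpha*grad = 0.8914
  prox(v) = soft_thresh(0.8914, 0.1292) = 0.7622
f(x_3) = 2*0.7622^2 - 5*0.7622 + 1.46*|0.7622| = -1.5363


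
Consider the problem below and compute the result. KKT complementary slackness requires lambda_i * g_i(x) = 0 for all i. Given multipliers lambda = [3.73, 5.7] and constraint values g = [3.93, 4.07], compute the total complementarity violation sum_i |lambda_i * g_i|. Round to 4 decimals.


KKT complementary slackness check:
lambda_1 * g_1 = 3.73 * 3.93 = 14.6589
lambda_2 * g_2 = 5.7 * 4.07 = 23.199
Total violation = 14.6589 + 23.199 = 37.8579


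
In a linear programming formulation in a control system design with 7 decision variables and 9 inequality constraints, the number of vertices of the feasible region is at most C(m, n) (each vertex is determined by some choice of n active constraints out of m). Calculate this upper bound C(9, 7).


Each vertex corresponds to some choice of n active constraints out of m, so the number of vertices is at most C(m, n) = m! / (n!(m-n)!).
m = 9, n = 7
Numerator: 9 * 8 * 7 * 6 * 5 * 4 * 3
Denominator: 7! = 5040
C(9, 7) = 36


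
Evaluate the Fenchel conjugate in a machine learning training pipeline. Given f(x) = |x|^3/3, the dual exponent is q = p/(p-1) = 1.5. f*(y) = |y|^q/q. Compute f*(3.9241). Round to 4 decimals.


The conjugate exponent q satisfies 1/p + 1/q = 1.
p = 3, so q = 3/(3 - 1) = 1.5
|y|^q = 3.9241^1.5 = 7.7734
f*(3.9241) = 7.7734 / 1.5 = 5.1823


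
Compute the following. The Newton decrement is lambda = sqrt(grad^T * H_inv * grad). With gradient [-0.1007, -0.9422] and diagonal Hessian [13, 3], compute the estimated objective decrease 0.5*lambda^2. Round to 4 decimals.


Step 1: H is diagonal, so H^(-1) * g = [-0.0077, -0.3141].
Step 2: g^T H^(-1) g = sum_i g_i^2 / H_ii
  = (-0.1007)^2/13 + (-0.9422)^2/3
  = 0.0008 + 0.2959 = 0.2967
Step 3: Objective decrease = 0.5 * g^T H^(-1) g = 0.1483


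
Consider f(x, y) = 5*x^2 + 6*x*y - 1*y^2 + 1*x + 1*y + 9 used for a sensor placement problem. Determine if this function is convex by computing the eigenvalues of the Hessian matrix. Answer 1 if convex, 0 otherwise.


The Hessian of f(x,y) = 5*x^2 + 6*x*y - 1*y^2 + 1*x + 1*y + 9 is:
H = [[10, 6], [6, -2]]
Trace = 10 - 2 = 8
Determinant = 10*-2 - (6)^2 = -56
Discriminant = (8)^2 - 4*-56 = 288.0
Eigenvalues: lambda_1 = -4.4853, lambda_2 = 12.4853
The function is not convex.

0


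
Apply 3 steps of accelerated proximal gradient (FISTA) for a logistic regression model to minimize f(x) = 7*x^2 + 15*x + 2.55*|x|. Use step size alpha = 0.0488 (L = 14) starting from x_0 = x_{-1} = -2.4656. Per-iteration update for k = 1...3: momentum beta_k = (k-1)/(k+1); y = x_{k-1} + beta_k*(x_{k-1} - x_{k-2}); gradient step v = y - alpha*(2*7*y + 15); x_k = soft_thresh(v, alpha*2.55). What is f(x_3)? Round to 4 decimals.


FISTA on f(x) = 7*x^2 + 15*x + 2.55*|x|
L = 14, alpha = 0.0488
Iteration 1: beta = 0.0, y = -2.4656 + 0.0*(-2.4656 + 2.4656) = -2.4656
  grad(y) = -19.5184, v = y - alpha*grad = -1.5131
  prox(v) = soft_thresh(-1.5131, 0.1244) = -1.3887
Iteration 2: beta = 0.3333, y = -1.3887 + 0.3333*(-1.3887 + 2.4656) = -1.0297
  grad(y) = 0.5844, v = y - alpha*grad = -1.0582
  prox(v) = soft_thresh(-1.0582, 0.1244) = -0.9338
Iteration 3: beta = 0.5, y = -0.9338 + 0.5*(-0.9338 + 1.3887) = -0.7063
  grad(y) = 5.1116, v = y - alpha*grad = -0.9558
  prox(v) = soft_thresh(-0.9558, 0.1244) = -0.8313
f(x_3) = 7*(-0.8313)^2 + 15*(-0.8313) + 2.55*|-0.8313| = -5.5123


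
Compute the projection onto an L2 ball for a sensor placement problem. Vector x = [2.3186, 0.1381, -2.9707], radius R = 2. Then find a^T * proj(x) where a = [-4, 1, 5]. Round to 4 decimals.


Step 1: Compute ||x|| (intermediates to 6 decimals).
||x|| = sqrt(2.3186^2 + 0.1381^2 + (-2.9707)^2) = 3.770946
Step 2: Project.
Since ||x|| > R, scale = R/||x|| = 2/3.770946 = 0.530371, proj(x) = scale * x
proj(x) = [1.229718, 0.073244, -1.575573]
Step 3: Dot product.
a^T * proj(x) = -4*1.229718 + 1*0.073244 + 5*(-1.575573) = -12.7235


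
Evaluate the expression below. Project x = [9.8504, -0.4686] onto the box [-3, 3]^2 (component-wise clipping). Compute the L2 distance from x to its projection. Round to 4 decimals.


Project each component onto [-3, 3].
clip(9.8504) = 3.0, clip(-0.4686) = -0.4686
Projection = [3.0, -0.4686]
Squared diffs: [46.928, 0.0]
Distance = sqrt(46.928) = 6.8504


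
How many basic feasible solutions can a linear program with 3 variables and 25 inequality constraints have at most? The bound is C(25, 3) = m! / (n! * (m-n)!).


Each vertex corresponds to some choice of n active constraints out of m, so the number of vertices is at most C(m, n) = m! / (n!(m-n)!).
m = 25, n = 3
Numerator: 25 * 24 * 23
Denominator: 3! = 6
C(25, 3) = 2300


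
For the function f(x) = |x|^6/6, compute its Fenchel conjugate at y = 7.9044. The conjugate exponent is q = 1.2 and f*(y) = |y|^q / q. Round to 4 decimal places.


The conjugate exponent q satisfies 1/p + 1/q = 1.
p = 6, so q = 6/(6 - 1) = 1.2
|y|^q = 7.9044^1.2 = 11.9521
f*(7.9044) = 11.9521 / 1.2 = 9.96


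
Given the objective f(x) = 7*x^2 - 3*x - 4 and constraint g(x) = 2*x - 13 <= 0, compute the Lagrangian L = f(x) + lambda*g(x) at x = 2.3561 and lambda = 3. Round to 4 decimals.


Step 1: Evaluate f(x).
f(2.3561) = 7*2.3561^2 - 3*2.3561 - 4 = 27.7902
Step 2: Evaluate g(x).
g(2.3561) = 2*2.3561 - 13 = -8.2878
Step 3: Compute Lagrangian.
L = 27.7902 + 3*-8.2878 = 2.9268


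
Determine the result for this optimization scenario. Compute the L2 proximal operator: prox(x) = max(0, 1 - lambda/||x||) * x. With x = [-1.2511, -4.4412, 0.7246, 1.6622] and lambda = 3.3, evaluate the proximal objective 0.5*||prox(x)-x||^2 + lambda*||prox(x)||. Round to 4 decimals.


Step 1: Compute ||x||.
||x|| = 4.9576
Step 2: Compute scaling factor.
scale = max(0, 1 - 3.3/4.9576) = 0.3344
Step 3: prox(x) = [-0.4183, -1.4849, 0.2423, 0.5558]
||prox(x)|| = 1.6576
Step 4: Proximal objective.
0.5*||prox-x||^2 = 5.445
lambda*||prox|| = 5.4701
Total = 10.915
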